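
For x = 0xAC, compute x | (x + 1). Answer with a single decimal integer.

x = 10101100 = 172
x + 1 = 10101101
OR    = 10101101 = 173
(x | (x + 1) sets the lowest cleared bit.)

173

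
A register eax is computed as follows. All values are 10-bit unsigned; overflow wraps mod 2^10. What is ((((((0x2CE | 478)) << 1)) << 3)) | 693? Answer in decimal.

1013

0x2CE = 1011001110
478 = 0111011110
→ | → 1111011110 = 990
→ << 1 (mod 2^10) → 1110111100 = 956
→ << 3 (mod 2^10) → 0111100000 = 480
693 = 1010110101
→ | → 1111110101 = 1013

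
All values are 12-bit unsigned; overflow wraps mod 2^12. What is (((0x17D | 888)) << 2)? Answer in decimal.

0x17D = 000101111101
888 = 001101111000
→ | → 001101111101 = 893
→ << 2 (mod 2^12) → 110111110100 = 3572

3572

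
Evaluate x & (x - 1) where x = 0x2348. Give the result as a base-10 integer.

9024

x = 10001101001000 = 9032
x - 1 = 10001101000111
AND   = 10001101000000 = 9024
(x & (x - 1) clears the lowest set bit of x.)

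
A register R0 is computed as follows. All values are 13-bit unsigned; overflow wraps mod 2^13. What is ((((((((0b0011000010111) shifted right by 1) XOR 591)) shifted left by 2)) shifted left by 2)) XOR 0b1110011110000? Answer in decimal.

0b0011000010111 = 0011000010111
→ shifted right by 1 → 0001100001011 = 779
591 = 0001001001111
→ XOR → 0000101000100 = 324
→ shifted left by 2 (mod 2^13) → 0010100010000 = 1296
→ shifted left by 2 (mod 2^13) → 1010001000000 = 5184
0b1110011110000 = 1110011110000
→ XOR → 0100010110000 = 2224

2224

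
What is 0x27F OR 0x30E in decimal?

895

0x27F = 1001111111
0x30E = 1100001110
 OR → 1101111111 = 895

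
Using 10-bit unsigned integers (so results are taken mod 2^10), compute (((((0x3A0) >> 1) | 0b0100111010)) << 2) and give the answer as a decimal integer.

1000

0x3A0 = 1110100000
→ >> 1 → 0111010000 = 464
0b0100111010 = 0100111010
→ | → 0111111010 = 506
→ << 2 (mod 2^10) → 1111101000 = 1000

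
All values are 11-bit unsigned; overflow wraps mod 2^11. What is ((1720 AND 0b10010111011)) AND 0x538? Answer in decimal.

1080

1720 = 11010111000
0b10010111011 = 10010111011
→ AND → 10010111000 = 1208
0x538 = 10100111000
→ AND → 10000111000 = 1080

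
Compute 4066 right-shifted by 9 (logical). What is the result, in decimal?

4066 = 111111100010
shift right by 9 → 000000000111 = 7
(equivalently, floor(4066 / 512))

7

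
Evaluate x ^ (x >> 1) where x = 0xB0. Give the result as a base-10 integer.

x = 10110000 = 176
x>>1 = 01011000
XOR  = 11101000 = 232
(x ^ (x >> 1) gives the standard binary-reflected Gray code of x.)

232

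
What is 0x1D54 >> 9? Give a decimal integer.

14

0x1D54 = 1110101010100
shift right by 9 → 0000000001110 = 14
(equivalently, floor(7508 / 512))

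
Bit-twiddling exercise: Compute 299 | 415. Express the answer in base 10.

447

299 = 100101011
415 = 110011111
 OR → 110111111 = 447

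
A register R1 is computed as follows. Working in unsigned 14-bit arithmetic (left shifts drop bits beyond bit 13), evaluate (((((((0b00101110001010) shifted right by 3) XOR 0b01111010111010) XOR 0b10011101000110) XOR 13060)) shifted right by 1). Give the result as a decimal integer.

1476

0b00101110001010 = 00101110001010
→ shifted right by 3 → 00000101110001 = 369
0b01111010111010 = 01111010111010
→ XOR → 01111111001011 = 8139
0b10011101000110 = 10011101000110
→ XOR → 11100010001101 = 14477
13060 = 11001100000100
→ XOR → 00101110001001 = 2953
→ shifted right by 1 → 00010111000100 = 1476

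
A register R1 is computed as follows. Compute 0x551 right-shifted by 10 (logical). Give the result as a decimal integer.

1

0x551 = 10101010001
shift right by 10 → 00000000001 = 1
(equivalently, floor(1361 / 1024))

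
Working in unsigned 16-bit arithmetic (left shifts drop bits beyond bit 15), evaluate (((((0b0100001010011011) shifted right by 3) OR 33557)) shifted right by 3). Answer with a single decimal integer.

0b0100001010011011 = 0100001010011011
→ shifted right by 3 → 0000100001010011 = 2131
33557 = 1000001100010101
→ OR → 1000101101010111 = 35671
→ shifted right by 3 → 0001000101101010 = 4458

4458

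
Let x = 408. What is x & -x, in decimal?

8

x = 110011000 = 408
-x (two's complement) = …001101000
AND   = 000001000 = 8
(x & -x isolates the lowest set bit of x.)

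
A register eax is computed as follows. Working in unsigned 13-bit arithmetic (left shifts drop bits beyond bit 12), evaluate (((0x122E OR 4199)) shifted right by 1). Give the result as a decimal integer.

0x122E = 1001000101110
4199 = 1000001100111
→ OR → 1001001101111 = 4719
→ shifted right by 1 → 0100100110111 = 2359

2359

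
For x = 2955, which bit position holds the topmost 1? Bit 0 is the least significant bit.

2955 = 101110001011
The topmost 1 is at position 11 (since 2^11 = 2048 ≤ 2955 < 4096).

11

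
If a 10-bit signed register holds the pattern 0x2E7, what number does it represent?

pattern = 1011100111 (MSB is 1 ⇒ negative)
Invert: 0100011000, add 1 → 0100011001 = 281, so the value is -281.
(Equivalently: 743 - 2^10 = 743 - 1024 = -281.)

-281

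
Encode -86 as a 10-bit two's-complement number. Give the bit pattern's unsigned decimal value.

86 in 10 bits: 0001010110
Invert: 1110101001
Add 1:  1110101010 = 938
(Check: 2^10 - 86 = 1024 - 86 = 938.)

938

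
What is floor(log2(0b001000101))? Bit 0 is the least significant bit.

6

0b001000101 = 1000101
The topmost 1 is at position 6 (since 2^6 = 64 ≤ 69 < 128).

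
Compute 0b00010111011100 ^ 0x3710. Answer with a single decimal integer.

a = 00010111011100
0x3710 = 11011100010000
XOR → 11001011001100 = 13004

13004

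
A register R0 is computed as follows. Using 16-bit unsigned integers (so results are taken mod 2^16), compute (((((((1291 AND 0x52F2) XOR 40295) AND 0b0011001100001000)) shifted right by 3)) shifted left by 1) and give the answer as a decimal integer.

1088

1291 = 0000010100001011
0x52F2 = 0101001011110010
→ AND → 0000000000000010 = 2
40295 = 1001110101100111
→ XOR → 1001110101100101 = 40293
0b0011001100001000 = 0011001100001000
→ AND → 0001000100000000 = 4352
→ shifted right by 3 → 0000001000100000 = 544
→ shifted left by 1 (mod 2^16) → 0000010001000000 = 1088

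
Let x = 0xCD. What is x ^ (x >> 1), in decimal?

171

x = 11001101 = 205
x>>1 = 01100110
XOR  = 10101011 = 171
(x ^ (x >> 1) gives the standard binary-reflected Gray code of x.)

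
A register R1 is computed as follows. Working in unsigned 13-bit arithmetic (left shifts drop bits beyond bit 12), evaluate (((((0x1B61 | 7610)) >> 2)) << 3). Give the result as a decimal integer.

0x1B61 = 1101101100001
7610 = 1110110111010
→ | → 1111111111011 = 8187
→ >> 2 → 0011111111110 = 2046
→ << 3 (mod 2^13) → 1111111110000 = 8176

8176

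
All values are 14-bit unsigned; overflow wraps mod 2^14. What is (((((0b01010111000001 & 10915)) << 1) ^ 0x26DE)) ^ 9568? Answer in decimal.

700

0b01010111000001 = 01010111000001
10915 = 10101010100011
→ & → 00000010000001 = 129
→ << 1 (mod 2^14) → 00000100000010 = 258
0x26DE = 10011011011110
→ ^ → 10011111011100 = 10204
9568 = 10010101100000
→ ^ → 00001010111100 = 700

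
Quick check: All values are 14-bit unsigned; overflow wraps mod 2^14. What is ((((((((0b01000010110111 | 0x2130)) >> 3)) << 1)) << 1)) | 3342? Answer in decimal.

0b01000010110111 = 01000010110111
0x2130 = 10000100110000
→ | → 11000110110111 = 12727
→ >> 3 → 00011000110110 = 1590
→ << 1 (mod 2^14) → 00110001101100 = 3180
→ << 1 (mod 2^14) → 01100011011000 = 6360
3342 = 00110100001110
→ | → 01110111011110 = 7646

7646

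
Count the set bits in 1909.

8

1909 = 11101110101
Count the 1s: 1 + 1 + 1 + 1 + 1 + 1 + 1 + 1 = 8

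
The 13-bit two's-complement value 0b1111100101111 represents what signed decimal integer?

-209

pattern = 1111100101111 (MSB is 1 ⇒ negative)
Invert: 0000011010000, add 1 → 0000011010001 = 209, so the value is -209.
(Equivalently: 7983 - 2^13 = 7983 - 8192 = -209.)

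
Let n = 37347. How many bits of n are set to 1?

37347 = 1001000111100011
Count the 1s: 1 + 1 + 1 + 1 + 1 + 1 + 1 + 1 = 8

8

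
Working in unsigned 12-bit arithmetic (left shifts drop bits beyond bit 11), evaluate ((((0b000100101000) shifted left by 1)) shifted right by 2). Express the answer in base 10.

0b000100101000 = 000100101000
→ shifted left by 1 (mod 2^12) → 001001010000 = 592
→ shifted right by 2 → 000010010100 = 148

148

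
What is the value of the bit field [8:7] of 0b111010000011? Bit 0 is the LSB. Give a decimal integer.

1

v = 111010000011
Shift right by 7: 11101
Mask low 2 bits: 01 = 1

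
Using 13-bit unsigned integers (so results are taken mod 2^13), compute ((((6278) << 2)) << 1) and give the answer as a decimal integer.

6278 = 1100010000110
→ << 2 (mod 2^13) → 0001000011000 = 536
→ << 1 (mod 2^13) → 0010000110000 = 1072

1072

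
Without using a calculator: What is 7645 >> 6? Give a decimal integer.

7645 = 1110111011101
shift right by 6 → 0000001110111 = 119
(equivalently, floor(7645 / 64))

119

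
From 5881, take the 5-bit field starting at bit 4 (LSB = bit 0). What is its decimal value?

15

v = 1011011111001
Shift right by 4: 101101111
Mask low 5 bits: 01111 = 15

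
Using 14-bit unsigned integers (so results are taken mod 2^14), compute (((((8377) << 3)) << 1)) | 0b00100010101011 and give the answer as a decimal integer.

8377 = 10000010111001
→ << 3 (mod 2^14) → 00010111001000 = 1480
→ << 1 (mod 2^14) → 00101110010000 = 2960
0b00100010101011 = 00100010101011
→ | → 00101110111011 = 3003

3003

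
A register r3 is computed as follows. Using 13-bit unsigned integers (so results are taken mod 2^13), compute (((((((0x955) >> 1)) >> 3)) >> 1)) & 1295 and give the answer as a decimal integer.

0x955 = 0100101010101
→ >> 1 → 0010010101010 = 1194
→ >> 3 → 0000010010101 = 149
→ >> 1 → 0000001001010 = 74
1295 = 0010100001111
→ & → 0000000001010 = 10

10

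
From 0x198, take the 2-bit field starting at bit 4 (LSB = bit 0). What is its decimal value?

v = 110011000
Shift right by 4: 11001
Mask low 2 bits: 01 = 1

1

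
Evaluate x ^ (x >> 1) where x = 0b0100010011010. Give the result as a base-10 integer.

x = 100010011010 = 2202
x>>1 = 010001001101
XOR  = 110011010111 = 3287
(x ^ (x >> 1) gives the standard binary-reflected Gray code of x.)

3287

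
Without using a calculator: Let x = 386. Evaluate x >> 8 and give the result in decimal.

1

386 = 110000010
shift right by 8 → 000000001 = 1
(equivalently, floor(386 / 256))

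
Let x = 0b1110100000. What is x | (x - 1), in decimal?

959

x = 1110100000 = 928
x - 1 = 1110011111
OR    = 1110111111 = 959
(x | (x - 1) sets all bits below the lowest set bit.)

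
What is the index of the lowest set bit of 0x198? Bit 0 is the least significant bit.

0x198 = 110011000
Trailing zeros: 3, so the lowest set bit is bit 3 (value 8).

3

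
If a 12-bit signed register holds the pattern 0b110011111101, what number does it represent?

-771

pattern = 110011111101 (MSB is 1 ⇒ negative)
Invert: 001100000010, add 1 → 001100000011 = 771, so the value is -771.
(Equivalently: 3325 - 2^12 = 3325 - 4096 = -771.)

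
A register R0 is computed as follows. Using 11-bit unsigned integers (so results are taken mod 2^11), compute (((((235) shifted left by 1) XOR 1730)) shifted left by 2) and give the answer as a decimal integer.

1104

235 = 00011101011
→ shifted left by 1 (mod 2^11) → 00111010110 = 470
1730 = 11011000010
→ XOR → 11100010100 = 1812
→ shifted left by 2 (mod 2^11) → 10001010000 = 1104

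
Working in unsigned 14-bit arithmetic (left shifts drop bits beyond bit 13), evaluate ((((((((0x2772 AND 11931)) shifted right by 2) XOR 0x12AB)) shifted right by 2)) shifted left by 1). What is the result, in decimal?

0x2772 = 10011101110010
11931 = 10111010011011
→ AND → 10011000010010 = 9746
→ shifted right by 2 → 00100110000100 = 2436
0x12AB = 01001010101011
→ XOR → 01101100101111 = 6959
→ shifted right by 2 → 00011011001011 = 1739
→ shifted left by 1 (mod 2^14) → 00110110010110 = 3478

3478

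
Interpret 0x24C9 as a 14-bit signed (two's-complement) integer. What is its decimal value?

-6967

pattern = 10010011001001 (MSB is 1 ⇒ negative)
Invert: 01101100110110, add 1 → 01101100110111 = 6967, so the value is -6967.
(Equivalently: 9417 - 2^14 = 9417 - 16384 = -6967.)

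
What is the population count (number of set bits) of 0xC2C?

0xC2C = 110000101100
Count the 1s: 1 + 1 + 1 + 1 + 1 = 5

5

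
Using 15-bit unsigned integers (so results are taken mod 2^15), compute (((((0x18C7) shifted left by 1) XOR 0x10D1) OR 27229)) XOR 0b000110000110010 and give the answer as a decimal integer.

26477

0x18C7 = 001100011000111
→ shifted left by 1 (mod 2^15) → 011000110001110 = 12686
0x10D1 = 001000011010001
→ XOR → 010000101011111 = 8543
27229 = 110101001011101
→ OR → 110101101011111 = 27487
0b000110000110010 = 000110000110010
→ XOR → 110011101101101 = 26477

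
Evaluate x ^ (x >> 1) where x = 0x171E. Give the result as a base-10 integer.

7313

x = 1011100011110 = 5918
x>>1 = 0101110001111
XOR  = 1110010010001 = 7313
(x ^ (x >> 1) gives the standard binary-reflected Gray code of x.)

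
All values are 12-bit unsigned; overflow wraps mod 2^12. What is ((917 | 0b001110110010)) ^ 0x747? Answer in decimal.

917 = 001110010101
0b001110110010 = 001110110010
→ | → 001110110111 = 951
0x747 = 011101000111
→ ^ → 010011110000 = 1264

1264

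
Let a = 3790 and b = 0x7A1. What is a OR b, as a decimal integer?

4079

3790 = 111011001110
0x7A1 = 011110100001
 OR → 111111101111 = 4079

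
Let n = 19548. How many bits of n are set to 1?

7

19548 = 100110001011100
Count the 1s: 1 + 1 + 1 + 1 + 1 + 1 + 1 = 7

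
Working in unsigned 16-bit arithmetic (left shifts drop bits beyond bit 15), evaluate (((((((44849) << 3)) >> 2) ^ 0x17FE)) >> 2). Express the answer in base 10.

44849 = 1010111100110001
→ << 3 (mod 2^16) → 0111100110001000 = 31112
→ >> 2 → 0001111001100010 = 7778
0x17FE = 0001011111111110
→ ^ → 0000100110011100 = 2460
→ >> 2 → 0000001001100111 = 615

615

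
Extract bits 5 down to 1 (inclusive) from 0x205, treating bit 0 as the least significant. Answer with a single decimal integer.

v = 01000000101
Shift right by 1: 0100000010
Mask low 5 bits: 00010 = 2

2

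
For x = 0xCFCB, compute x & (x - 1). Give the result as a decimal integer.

x = 1100111111001011 = 53195
x - 1 = 1100111111001010
AND   = 1100111111001010 = 53194
(x & (x - 1) clears the lowest set bit of x.)

53194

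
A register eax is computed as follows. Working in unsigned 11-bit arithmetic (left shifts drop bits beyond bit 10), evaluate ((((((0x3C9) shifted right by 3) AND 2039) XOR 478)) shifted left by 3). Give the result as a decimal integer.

0x3C9 = 01111001001
→ shifted right by 3 → 00001111001 = 121
2039 = 11111110111
→ AND → 00001110001 = 113
478 = 00111011110
→ XOR → 00110101111 = 431
→ shifted left by 3 (mod 2^11) → 10101111000 = 1400

1400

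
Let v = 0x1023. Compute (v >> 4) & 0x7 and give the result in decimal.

2

v = 001000000100011
Shift right by 4: 00100000010
Mask low 3 bits: 010 = 2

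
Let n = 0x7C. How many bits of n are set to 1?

5

0x7C = 1111100
Count the 1s: 1 + 1 + 1 + 1 + 1 = 5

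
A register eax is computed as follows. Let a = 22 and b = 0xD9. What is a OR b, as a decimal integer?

223

22 = 00010110
0xD9 = 11011001
 OR → 11011111 = 223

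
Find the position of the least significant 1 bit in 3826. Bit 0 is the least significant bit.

3826 = 111011110010
Trailing zeros: 1, so the lowest set bit is bit 1 (value 2).

1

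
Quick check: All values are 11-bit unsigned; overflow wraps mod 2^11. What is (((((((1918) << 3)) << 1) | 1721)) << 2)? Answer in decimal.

2020

1918 = 11101111110
→ << 3 (mod 2^11) → 01111110000 = 1008
→ << 1 (mod 2^11) → 11111100000 = 2016
1721 = 11010111001
→ | → 11111111001 = 2041
→ << 2 (mod 2^11) → 11111100100 = 2020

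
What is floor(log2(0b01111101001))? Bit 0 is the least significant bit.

0b01111101001 = 1111101001
The topmost 1 is at position 9 (since 2^9 = 512 ≤ 1001 < 1024).

9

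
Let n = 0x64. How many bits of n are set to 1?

3

0x64 = 1100100
Count the 1s: 1 + 1 + 1 = 3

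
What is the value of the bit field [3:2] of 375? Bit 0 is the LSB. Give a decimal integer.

v = 00000101110111
Shift right by 2: 000001011101
Mask low 2 bits: 01 = 1

1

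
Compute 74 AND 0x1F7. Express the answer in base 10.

66

74 = 001001010
0x1F7 = 111110111
AND → 001000010 = 66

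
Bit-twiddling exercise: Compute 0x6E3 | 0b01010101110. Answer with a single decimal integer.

1775

0x6E3 = 11011100011
b = 01010101110
 OR → 11011101111 = 1775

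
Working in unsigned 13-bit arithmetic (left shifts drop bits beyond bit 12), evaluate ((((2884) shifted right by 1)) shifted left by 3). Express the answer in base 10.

2884 = 0101101000100
→ shifted right by 1 → 0010110100010 = 1442
→ shifted left by 3 (mod 2^13) → 0110100010000 = 3344

3344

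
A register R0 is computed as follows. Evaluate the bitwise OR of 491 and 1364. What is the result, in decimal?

1535

491 = 00111101011
1364 = 10101010100
 OR → 10111111111 = 1535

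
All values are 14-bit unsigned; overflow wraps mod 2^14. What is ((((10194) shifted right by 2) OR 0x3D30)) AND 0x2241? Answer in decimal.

10194 = 10011111010010
→ shifted right by 2 → 00100111110100 = 2548
0x3D30 = 11110100110000
→ OR → 11110111110100 = 15860
0x2241 = 10001001000001
→ AND → 10000001000000 = 8256

8256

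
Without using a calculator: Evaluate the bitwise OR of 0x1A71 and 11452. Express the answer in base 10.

0x1A71 = 01101001110001
11452 = 10110010111100
 OR → 11111011111101 = 16125

16125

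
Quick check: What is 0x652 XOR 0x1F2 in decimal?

1952

0x652 = 11001010010
0x1F2 = 00111110010
XOR → 11110100000 = 1952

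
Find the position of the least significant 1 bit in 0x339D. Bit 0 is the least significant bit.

0x339D = 11001110011101
Trailing zeros: 0, so the lowest set bit is bit 0 (value 1).

0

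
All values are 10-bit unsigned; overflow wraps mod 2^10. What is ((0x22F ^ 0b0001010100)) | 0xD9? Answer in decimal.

763

0x22F = 1000101111
0b0001010100 = 0001010100
→ ^ → 1001111011 = 635
0xD9 = 0011011001
→ | → 1011111011 = 763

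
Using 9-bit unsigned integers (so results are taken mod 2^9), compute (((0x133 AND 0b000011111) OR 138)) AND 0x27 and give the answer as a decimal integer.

0x133 = 100110011
0b000011111 = 000011111
→ AND → 000010011 = 19
138 = 010001010
→ OR → 010011011 = 155
0x27 = 000100111
→ AND → 000000011 = 3

3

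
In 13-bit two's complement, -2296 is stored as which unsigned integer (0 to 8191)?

5896

2296 in 13 bits: 0100011111000
Invert: 1011100000111
Add 1:  1011100001000 = 5896
(Check: 2^13 - 2296 = 8192 - 2296 = 5896.)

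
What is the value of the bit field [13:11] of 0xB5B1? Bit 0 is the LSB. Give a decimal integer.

6

v = 1011010110110001
Shift right by 11: 10110
Mask low 3 bits: 110 = 6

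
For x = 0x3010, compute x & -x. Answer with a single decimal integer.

16

x = 11000000010000 = 12304
-x (two's complement) = …00111111110000
AND   = 00000000010000 = 16
(x & -x isolates the lowest set bit of x.)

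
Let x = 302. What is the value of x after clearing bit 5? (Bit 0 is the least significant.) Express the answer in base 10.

x = 100101110
bit 5 is currently 1; clear it via x & ~(1 << 5) = x & ~32
→ 100001110 = 270

270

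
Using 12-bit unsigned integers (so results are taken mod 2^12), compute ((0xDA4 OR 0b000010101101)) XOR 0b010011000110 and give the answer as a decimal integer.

2411

0xDA4 = 110110100100
0b000010101101 = 000010101101
→ OR → 110110101101 = 3501
0b010011000110 = 010011000110
→ XOR → 100101101011 = 2411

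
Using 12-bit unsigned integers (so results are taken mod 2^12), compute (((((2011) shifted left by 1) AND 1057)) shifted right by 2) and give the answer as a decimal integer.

264

2011 = 011111011011
→ shifted left by 1 (mod 2^12) → 111110110110 = 4022
1057 = 010000100001
→ AND → 010000100000 = 1056
→ shifted right by 2 → 000100001000 = 264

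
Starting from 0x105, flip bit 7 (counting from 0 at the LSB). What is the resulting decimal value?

x = 0100000101
bit 7 is currently 0; toggle it via x ^ (1 << 7) = x ^ 128
→ 0110000101 = 389

389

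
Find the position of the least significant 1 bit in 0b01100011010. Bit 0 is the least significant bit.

0b01100011010 = 1100011010
Trailing zeros: 1, so the lowest set bit is bit 1 (value 2).

1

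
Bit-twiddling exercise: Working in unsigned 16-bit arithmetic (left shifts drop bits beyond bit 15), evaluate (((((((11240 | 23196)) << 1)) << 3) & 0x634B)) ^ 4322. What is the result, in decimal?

13218

11240 = 0010101111101000
23196 = 0101101010011100
→ | → 0111101111111100 = 31740
→ << 1 (mod 2^16) → 1111011111111000 = 63480
→ << 3 (mod 2^16) → 1011111111000000 = 49088
0x634B = 0110001101001011
→ & → 0010001101000000 = 9024
4322 = 0001000011100010
→ ^ → 0011001110100010 = 13218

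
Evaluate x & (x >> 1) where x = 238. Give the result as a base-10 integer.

102

x = 11101110 = 238
x>>1 = 01110111
AND  = 01100110 = 102
(x & (x >> 1) has a 1 wherever x has two consecutive 1 bits.)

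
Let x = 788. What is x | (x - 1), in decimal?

x = 1100010100 = 788
x - 1 = 1100010011
OR    = 1100010111 = 791
(x | (x - 1) sets all bits below the lowest set bit.)

791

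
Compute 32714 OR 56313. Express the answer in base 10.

65531

32714 = 0111111111001010
56313 = 1101101111111001
 OR → 1111111111111011 = 65531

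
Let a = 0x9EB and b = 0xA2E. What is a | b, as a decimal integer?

0x9EB = 100111101011
0xA2E = 101000101110
 OR → 101111101111 = 3055

3055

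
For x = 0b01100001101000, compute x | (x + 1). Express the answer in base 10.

6249

x = 1100001101000 = 6248
x + 1 = 1100001101001
OR    = 1100001101001 = 6249
(x | (x + 1) sets the lowest cleared bit.)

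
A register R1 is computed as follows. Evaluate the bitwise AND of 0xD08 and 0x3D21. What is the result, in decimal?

0xD08 = 00110100001000
0x3D21 = 11110100100001
AND → 00110100000000 = 3328

3328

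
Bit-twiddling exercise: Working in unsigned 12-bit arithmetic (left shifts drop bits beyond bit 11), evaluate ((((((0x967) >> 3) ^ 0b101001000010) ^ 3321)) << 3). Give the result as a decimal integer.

3256

0x967 = 100101100111
→ >> 3 → 000100101100 = 300
0b101001000010 = 101001000010
→ ^ → 101101101110 = 2926
3321 = 110011111001
→ ^ → 011110010111 = 1943
→ << 3 (mod 2^12) → 110010111000 = 3256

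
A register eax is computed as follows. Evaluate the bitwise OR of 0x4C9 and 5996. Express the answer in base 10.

0x4C9 = 0010011001001
5996 = 1011101101100
 OR → 1011111101101 = 6125

6125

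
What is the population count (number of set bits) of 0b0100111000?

4

n = 100111000
Count the 1s: 1 + 1 + 1 + 1 = 4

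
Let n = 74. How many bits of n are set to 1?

74 = 1001010
Count the 1s: 1 + 1 + 1 = 3

3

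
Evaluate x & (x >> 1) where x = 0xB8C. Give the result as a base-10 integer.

388

x = 101110001100 = 2956
x>>1 = 010111000110
AND  = 000110000100 = 388
(x & (x >> 1) has a 1 wherever x has two consecutive 1 bits.)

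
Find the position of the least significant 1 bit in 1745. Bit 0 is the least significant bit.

0

1745 = 11011010001
Trailing zeros: 0, so the lowest set bit is bit 0 (value 1).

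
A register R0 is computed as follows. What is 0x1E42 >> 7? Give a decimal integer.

60

0x1E42 = 1111001000010
shift right by 7 → 0000000111100 = 60
(equivalently, floor(7746 / 128))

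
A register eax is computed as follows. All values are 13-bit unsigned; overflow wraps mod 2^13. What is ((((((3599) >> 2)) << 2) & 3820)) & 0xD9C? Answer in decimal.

3084

3599 = 0111000001111
→ >> 2 → 0001110000011 = 899
→ << 2 (mod 2^13) → 0111000001100 = 3596
3820 = 0111011101100
→ & → 0111000001100 = 3596
0xD9C = 0110110011100
→ & → 0110000001100 = 3084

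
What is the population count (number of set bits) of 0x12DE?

8

0x12DE = 1001011011110
Count the 1s: 1 + 1 + 1 + 1 + 1 + 1 + 1 + 1 = 8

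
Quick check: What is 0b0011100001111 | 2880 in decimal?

3919

a = 011100001111
2880 = 101101000000
 OR → 111101001111 = 3919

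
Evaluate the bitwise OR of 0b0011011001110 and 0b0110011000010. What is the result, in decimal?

a = 011011001110
b = 110011000010
 OR → 111011001110 = 3790

3790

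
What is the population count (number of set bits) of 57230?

57230 = 1101111110001110
Count the 1s: 1 + 1 + 1 + 1 + 1 + 1 + 1 + 1 + 1 + 1 + 1 = 11

11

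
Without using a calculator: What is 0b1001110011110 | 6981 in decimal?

7135

a = 1001110011110
6981 = 1101101000101
 OR → 1101111011111 = 7135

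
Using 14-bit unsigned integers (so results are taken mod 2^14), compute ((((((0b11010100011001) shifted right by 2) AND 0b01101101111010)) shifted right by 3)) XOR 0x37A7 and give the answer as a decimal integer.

13967

0b11010100011001 = 11010100011001
→ shifted right by 2 → 00110101000110 = 3398
0b01101101111010 = 01101101111010
→ AND → 00100101000010 = 2370
→ shifted right by 3 → 00000100101000 = 296
0x37A7 = 11011110100111
→ XOR → 11011010001111 = 13967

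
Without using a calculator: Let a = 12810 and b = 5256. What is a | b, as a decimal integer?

13962

12810 = 11001000001010
5256 = 01010010001000
 OR → 11011010001010 = 13962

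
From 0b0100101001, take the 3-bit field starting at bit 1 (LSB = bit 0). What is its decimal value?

4

v = 0100101001
Shift right by 1: 010010100
Mask low 3 bits: 100 = 4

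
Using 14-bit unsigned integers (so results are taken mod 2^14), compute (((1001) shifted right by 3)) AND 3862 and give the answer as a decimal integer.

20

1001 = 00001111101001
→ shifted right by 3 → 00000001111101 = 125
3862 = 00111100010110
→ AND → 00000000010100 = 20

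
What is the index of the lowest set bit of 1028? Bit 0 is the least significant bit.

2

1028 = 10000000100
Trailing zeros: 2, so the lowest set bit is bit 2 (value 4).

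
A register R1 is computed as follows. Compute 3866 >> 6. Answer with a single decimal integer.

60

3866 = 111100011010
shift right by 6 → 000000111100 = 60
(equivalently, floor(3866 / 64))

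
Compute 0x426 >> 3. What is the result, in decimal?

132

0x426 = 10000100110
shift right by 3 → 00010000100 = 132
(equivalently, floor(1062 / 8))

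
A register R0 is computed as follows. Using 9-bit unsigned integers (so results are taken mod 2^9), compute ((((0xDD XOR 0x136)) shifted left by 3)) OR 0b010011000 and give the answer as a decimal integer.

0xDD = 011011101
0x136 = 100110110
→ XOR → 111101011 = 491
→ shifted left by 3 (mod 2^9) → 101011000 = 344
0b010011000 = 010011000
→ OR → 111011000 = 472

472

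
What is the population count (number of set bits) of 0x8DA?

0x8DA = 100011011010
Count the 1s: 1 + 1 + 1 + 1 + 1 + 1 = 6

6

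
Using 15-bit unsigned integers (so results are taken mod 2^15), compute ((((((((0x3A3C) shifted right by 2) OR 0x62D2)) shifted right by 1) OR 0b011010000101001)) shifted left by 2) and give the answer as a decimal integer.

23996

0x3A3C = 011101000111100
→ shifted right by 2 → 000111010001111 = 3727
0x62D2 = 110001011010010
→ OR → 110111011011111 = 28383
→ shifted right by 1 → 011011101101111 = 14191
0b011010000101001 = 011010000101001
→ OR → 011011101101111 = 14191
→ shifted left by 2 (mod 2^15) → 101110110111100 = 23996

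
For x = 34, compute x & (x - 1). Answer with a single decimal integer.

32

x = 100010 = 34
x - 1 = 100001
AND   = 100000 = 32
(x & (x - 1) clears the lowest set bit of x.)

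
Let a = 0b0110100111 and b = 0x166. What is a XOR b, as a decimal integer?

193

a = 110100111
0x166 = 101100110
XOR → 011000001 = 193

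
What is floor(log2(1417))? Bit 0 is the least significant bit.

1417 = 10110001001
The topmost 1 is at position 10 (since 2^10 = 1024 ≤ 1417 < 2048).

10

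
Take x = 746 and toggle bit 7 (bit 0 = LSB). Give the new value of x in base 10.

618

x = 01011101010
bit 7 is currently 1; toggle it via x ^ (1 << 7) = x ^ 128
→ 01001101010 = 618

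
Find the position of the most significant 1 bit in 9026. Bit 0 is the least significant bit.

9026 = 10001101000010
The topmost 1 is at position 13 (since 2^13 = 8192 ≤ 9026 < 16384).

13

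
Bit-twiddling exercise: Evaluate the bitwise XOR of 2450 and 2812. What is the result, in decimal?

2450 = 100110010010
2812 = 101011111100
XOR → 001101101110 = 878

878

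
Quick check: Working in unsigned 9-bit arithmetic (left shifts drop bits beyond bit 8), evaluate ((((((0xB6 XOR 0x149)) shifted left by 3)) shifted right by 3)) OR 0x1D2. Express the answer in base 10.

511

0xB6 = 010110110
0x149 = 101001001
→ XOR → 111111111 = 511
→ shifted left by 3 (mod 2^9) → 111111000 = 504
→ shifted right by 3 → 000111111 = 63
0x1D2 = 111010010
→ OR → 111111111 = 511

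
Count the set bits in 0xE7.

0xE7 = 11100111
Count the 1s: 1 + 1 + 1 + 1 + 1 + 1 = 6

6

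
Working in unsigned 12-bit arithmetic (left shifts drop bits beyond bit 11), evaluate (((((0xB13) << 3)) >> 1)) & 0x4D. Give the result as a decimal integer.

76

0xB13 = 101100010011
→ << 3 (mod 2^12) → 100010011000 = 2200
→ >> 1 → 010001001100 = 1100
0x4D = 000001001101
→ & → 000001001100 = 76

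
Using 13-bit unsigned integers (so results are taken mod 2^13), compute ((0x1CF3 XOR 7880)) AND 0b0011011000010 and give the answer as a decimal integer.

514

0x1CF3 = 1110011110011
7880 = 1111011001000
→ XOR → 0001000111011 = 571
0b0011011000010 = 0011011000010
→ AND → 0001000000010 = 514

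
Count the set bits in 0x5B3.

7

0x5B3 = 10110110011
Count the 1s: 1 + 1 + 1 + 1 + 1 + 1 + 1 = 7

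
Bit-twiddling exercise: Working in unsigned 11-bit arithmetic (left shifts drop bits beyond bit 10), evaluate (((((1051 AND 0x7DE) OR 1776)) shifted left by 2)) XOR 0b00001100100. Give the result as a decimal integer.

908

1051 = 10000011011
0x7DE = 11111011110
→ AND → 10000011010 = 1050
1776 = 11011110000
→ OR → 11011111010 = 1786
→ shifted left by 2 (mod 2^11) → 01111101000 = 1000
0b00001100100 = 00001100100
→ XOR → 01110001100 = 908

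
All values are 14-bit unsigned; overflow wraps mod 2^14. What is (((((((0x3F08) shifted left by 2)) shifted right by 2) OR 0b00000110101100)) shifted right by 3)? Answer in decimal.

0x3F08 = 11111100001000
→ shifted left by 2 (mod 2^14) → 11110000100000 = 15392
→ shifted right by 2 → 00111100001000 = 3848
0b00000110101100 = 00000110101100
→ OR → 00111110101100 = 4012
→ shifted right by 3 → 00000111110101 = 501

501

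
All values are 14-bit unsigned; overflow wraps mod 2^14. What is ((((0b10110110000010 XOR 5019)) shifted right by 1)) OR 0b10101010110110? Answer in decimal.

0b10110110000010 = 10110110000010
5019 = 01001110011011
→ XOR → 11111000011001 = 15897
→ shifted right by 1 → 01111100001100 = 7948
0b10101010110110 = 10101010110110
→ OR → 11111110111110 = 16318

16318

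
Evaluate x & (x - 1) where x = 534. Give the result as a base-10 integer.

x = 1000010110 = 534
x - 1 = 1000010101
AND   = 1000010100 = 532
(x & (x - 1) clears the lowest set bit of x.)

532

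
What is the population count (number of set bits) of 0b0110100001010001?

6

n = 110100001010001
Count the 1s: 1 + 1 + 1 + 1 + 1 + 1 = 6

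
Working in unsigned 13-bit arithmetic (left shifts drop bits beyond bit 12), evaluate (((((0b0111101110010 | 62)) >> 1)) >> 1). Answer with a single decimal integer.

991

0b0111101110010 = 0111101110010
62 = 0000000111110
→ | → 0111101111110 = 3966
→ >> 1 → 0011110111111 = 1983
→ >> 1 → 0001111011111 = 991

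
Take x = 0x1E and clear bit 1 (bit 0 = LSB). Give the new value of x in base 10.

x = 00011110
bit 1 is currently 1; clear it via x & ~(1 << 1) = x & ~2
→ 00011100 = 28

28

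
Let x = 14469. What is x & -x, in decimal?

1

x = 11100010000101 = 14469
-x (two's complement) = …00011101111011
AND   = 00000000000001 = 1
(x & -x isolates the lowest set bit of x.)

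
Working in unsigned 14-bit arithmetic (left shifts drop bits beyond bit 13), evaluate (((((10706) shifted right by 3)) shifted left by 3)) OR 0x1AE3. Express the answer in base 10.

10706 = 10100111010010
→ shifted right by 3 → 00010100111010 = 1338
→ shifted left by 3 (mod 2^14) → 10100111010000 = 10704
0x1AE3 = 01101011100011
→ OR → 11101111110011 = 15347

15347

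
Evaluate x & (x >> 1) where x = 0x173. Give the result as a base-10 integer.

x = 101110011 = 371
x>>1 = 010111001
AND  = 000110001 = 49
(x & (x >> 1) has a 1 wherever x has two consecutive 1 bits.)

49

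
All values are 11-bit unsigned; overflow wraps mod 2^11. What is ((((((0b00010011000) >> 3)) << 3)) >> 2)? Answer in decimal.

0b00010011000 = 00010011000
→ >> 3 → 00000010011 = 19
→ << 3 (mod 2^11) → 00010011000 = 152
→ >> 2 → 00000100110 = 38

38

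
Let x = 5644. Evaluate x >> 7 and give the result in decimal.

44

5644 = 1011000001100
shift right by 7 → 0000000101100 = 44
(equivalently, floor(5644 / 128))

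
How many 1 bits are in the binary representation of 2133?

5

2133 = 100001010101
Count the 1s: 1 + 1 + 1 + 1 + 1 = 5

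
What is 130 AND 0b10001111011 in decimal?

130 = 00010000010
b = 10001111011
AND → 00000000010 = 2

2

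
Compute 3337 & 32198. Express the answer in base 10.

3337 = 000110100001001
32198 = 111110111000110
AND → 000110100000000 = 3328

3328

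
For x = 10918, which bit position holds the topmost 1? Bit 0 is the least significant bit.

13

10918 = 10101010100110
The topmost 1 is at position 13 (since 2^13 = 8192 ≤ 10918 < 16384).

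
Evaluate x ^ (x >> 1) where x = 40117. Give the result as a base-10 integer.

x = 1001110010110101 = 40117
x>>1 = 0100111001011010
XOR  = 1101001011101111 = 53999
(x ^ (x >> 1) gives the standard binary-reflected Gray code of x.)

53999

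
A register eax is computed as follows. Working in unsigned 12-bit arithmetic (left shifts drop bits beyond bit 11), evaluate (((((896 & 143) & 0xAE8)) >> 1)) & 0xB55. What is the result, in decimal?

896 = 001110000000
143 = 000010001111
→ & → 000010000000 = 128
0xAE8 = 101011101000
→ & → 000010000000 = 128
→ >> 1 → 000001000000 = 64
0xB55 = 101101010101
→ & → 000001000000 = 64

64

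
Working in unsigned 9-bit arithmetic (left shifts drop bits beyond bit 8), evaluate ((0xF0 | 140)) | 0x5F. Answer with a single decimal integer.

255

0xF0 = 011110000
140 = 010001100
→ | → 011111100 = 252
0x5F = 001011111
→ | → 011111111 = 255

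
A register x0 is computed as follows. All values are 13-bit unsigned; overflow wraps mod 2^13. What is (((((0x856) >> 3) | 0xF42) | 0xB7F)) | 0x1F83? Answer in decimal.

8191

0x856 = 0100001010110
→ >> 3 → 0000100001010 = 266
0xF42 = 0111101000010
→ | → 0111101001010 = 3914
0xB7F = 0101101111111
→ | → 0111101111111 = 3967
0x1F83 = 1111110000011
→ | → 1111111111111 = 8191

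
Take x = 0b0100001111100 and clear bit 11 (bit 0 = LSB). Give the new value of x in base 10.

x = 0100001111100
bit 11 is currently 1; clear it via x & ~(1 << 11) = x & ~2048
→ 0000001111100 = 124

124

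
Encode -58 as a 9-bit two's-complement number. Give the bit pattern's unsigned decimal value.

454

58 in 9 bits: 000111010
Invert: 111000101
Add 1:  111000110 = 454
(Check: 2^9 - 58 = 512 - 58 = 454.)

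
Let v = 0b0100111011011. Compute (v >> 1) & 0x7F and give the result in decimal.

v = 0100111011011
Shift right by 1: 010011101101
Mask low 7 bits: 1101101 = 109

109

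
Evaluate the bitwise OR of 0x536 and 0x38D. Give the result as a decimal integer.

1983

0x536 = 10100110110
0x38D = 01110001101
 OR → 11110111111 = 1983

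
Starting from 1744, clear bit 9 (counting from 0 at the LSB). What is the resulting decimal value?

x = 011011010000
bit 9 is currently 1; clear it via x & ~(1 << 9) = x & ~512
→ 010011010000 = 1232

1232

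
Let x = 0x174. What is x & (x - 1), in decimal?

x = 101110100 = 372
x - 1 = 101110011
AND   = 101110000 = 368
(x & (x - 1) clears the lowest set bit of x.)

368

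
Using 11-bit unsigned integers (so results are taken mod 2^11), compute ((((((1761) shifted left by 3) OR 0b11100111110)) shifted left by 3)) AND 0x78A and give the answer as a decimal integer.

384

1761 = 11011100001
→ shifted left by 3 (mod 2^11) → 11100001000 = 1800
0b11100111110 = 11100111110
→ OR → 11100111110 = 1854
→ shifted left by 3 (mod 2^11) → 00111110000 = 496
0x78A = 11110001010
→ AND → 00110000000 = 384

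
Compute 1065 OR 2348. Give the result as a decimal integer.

1065 = 010000101001
2348 = 100100101100
 OR → 110100101101 = 3373

3373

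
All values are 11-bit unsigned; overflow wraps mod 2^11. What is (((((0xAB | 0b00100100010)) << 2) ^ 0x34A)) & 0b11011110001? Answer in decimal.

1248

0xAB = 00010101011
0b00100100010 = 00100100010
→ | → 00110101011 = 427
→ << 2 (mod 2^11) → 11010101100 = 1708
0x34A = 01101001010
→ ^ → 10111100110 = 1510
0b11011110001 = 11011110001
→ & → 10011100000 = 1248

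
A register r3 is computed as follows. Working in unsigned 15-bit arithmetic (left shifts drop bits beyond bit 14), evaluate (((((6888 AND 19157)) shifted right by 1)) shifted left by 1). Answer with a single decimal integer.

2752

6888 = 001101011101000
19157 = 100101011010101
→ AND → 000101011000000 = 2752
→ shifted right by 1 → 000010101100000 = 1376
→ shifted left by 1 (mod 2^15) → 000101011000000 = 2752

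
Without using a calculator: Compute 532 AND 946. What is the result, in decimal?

532 = 1000010100
946 = 1110110010
AND → 1000010000 = 528

528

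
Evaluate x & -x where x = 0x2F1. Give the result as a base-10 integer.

1

x = 1011110001 = 753
-x (two's complement) = …0100001111
AND   = 0000000001 = 1
(x & -x isolates the lowest set bit of x.)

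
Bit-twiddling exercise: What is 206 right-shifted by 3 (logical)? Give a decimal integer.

206 = 11001110
shift right by 3 → 00011001 = 25
(equivalently, floor(206 / 8))

25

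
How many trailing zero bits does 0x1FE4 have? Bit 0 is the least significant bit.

2

0x1FE4 = 1111111100100
Trailing zeros: 2, so the lowest set bit is bit 2 (value 4).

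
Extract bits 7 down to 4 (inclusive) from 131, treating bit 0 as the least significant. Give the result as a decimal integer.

8

v = 10000011
Shift right by 4: 1000
Mask low 4 bits: 1000 = 8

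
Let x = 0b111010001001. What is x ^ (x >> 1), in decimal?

x = 111010001001 = 3721
x>>1 = 011101000100
XOR  = 100111001101 = 2509
(x ^ (x >> 1) gives the standard binary-reflected Gray code of x.)

2509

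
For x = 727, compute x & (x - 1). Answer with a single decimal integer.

x = 1011010111 = 727
x - 1 = 1011010110
AND   = 1011010110 = 726
(x & (x - 1) clears the lowest set bit of x.)

726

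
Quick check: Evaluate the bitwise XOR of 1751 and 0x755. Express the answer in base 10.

1751 = 11011010111
0x755 = 11101010101
XOR → 00110000010 = 386

386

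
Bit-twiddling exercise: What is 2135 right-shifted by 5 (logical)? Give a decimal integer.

2135 = 100001010111
shift right by 5 → 000001000010 = 66
(equivalently, floor(2135 / 32))

66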